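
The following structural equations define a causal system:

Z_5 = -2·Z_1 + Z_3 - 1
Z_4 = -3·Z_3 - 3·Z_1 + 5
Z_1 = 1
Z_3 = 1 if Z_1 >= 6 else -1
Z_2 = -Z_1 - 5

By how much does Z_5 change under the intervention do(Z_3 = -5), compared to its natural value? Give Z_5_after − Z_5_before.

do(Z_3=-5) replaces the equation Z_3 = 1 if Z_1 >= 6 else -1 with the constant Z_3 = -5.
Z_5 = -2·Z_1 + Z_3 - 1  [with Z_1=1, Z_3=-5]  = -8
Without intervention: Z_3 = 1 if Z_1 >= 6 else -1  [with Z_1=1]  = -1; Z_5 = -2·Z_1 + Z_3 - 1  [with Z_1=1, Z_3=-1]  = -4.
Change = -8 − (-4) = -4.

-4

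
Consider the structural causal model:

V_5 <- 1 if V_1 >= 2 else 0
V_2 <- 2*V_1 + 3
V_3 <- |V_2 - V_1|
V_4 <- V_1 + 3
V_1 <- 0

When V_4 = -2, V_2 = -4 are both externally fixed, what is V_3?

Setting V_4 = -2, V_2 = -4 by intervention discards those variables' equations.
V_3 = |V_2 - V_1|  [with V_2=-4, V_1=0]  = 4

4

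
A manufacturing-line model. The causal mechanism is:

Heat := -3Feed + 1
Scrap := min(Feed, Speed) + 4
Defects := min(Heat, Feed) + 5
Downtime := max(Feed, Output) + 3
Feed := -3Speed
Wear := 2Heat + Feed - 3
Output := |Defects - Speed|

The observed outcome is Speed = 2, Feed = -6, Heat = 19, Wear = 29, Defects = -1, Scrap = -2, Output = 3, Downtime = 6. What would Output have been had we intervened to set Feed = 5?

11

Under do(Feed=5), the mechanism Feed := -3Speed is discarded; Feed is fixed at 5.
Heat = -3Feed + 1  [with Feed=5]  = -14
Defects = min(Heat, Feed) + 5  [with Heat=-14, Feed=5]  = -9
Output = |Defects - Speed|  [with Defects=-9, Speed=2]  = 11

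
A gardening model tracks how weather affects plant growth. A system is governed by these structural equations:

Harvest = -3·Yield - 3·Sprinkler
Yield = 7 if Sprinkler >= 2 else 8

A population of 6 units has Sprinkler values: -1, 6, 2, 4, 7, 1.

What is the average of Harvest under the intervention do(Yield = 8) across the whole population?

The intervention sets Yield=8 in all 6 units regardless of Sprinkler. Recomputing Harvest per unit gives -21, -42, -30, -36, -45, -27; average -33.5.

-33.5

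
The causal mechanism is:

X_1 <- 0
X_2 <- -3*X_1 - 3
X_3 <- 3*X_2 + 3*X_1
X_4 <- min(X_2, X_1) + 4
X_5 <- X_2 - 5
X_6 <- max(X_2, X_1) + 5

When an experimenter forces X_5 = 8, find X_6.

5

The intervention breaks the incoming arrows to X_5: X_5 <- X_2 - 5 no longer applies, and X_5 = 8.
Since X_6 is not a descendant of the intervened variable, it is unaffected.
X_2 = -3*X_1 - 3  [with X_1=0]  = -3
X_6 = max(X_2, X_1) + 5  [with X_2=-3, X_1=0]  = 5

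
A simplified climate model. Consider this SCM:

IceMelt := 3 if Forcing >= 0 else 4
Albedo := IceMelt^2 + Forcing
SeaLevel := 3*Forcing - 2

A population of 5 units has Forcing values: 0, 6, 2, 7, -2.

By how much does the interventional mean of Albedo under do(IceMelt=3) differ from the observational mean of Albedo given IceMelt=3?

do(IceMelt=3) breaks IceMelt's dependence on Forcing. With IceMelt=3 fixed, Albedo across the units is 9, 15, 11, 16, 7, mean 11.6.
Observing IceMelt=3 restricts to units where IceMelt's equation naturally yields 3: Forcing ∈ {0, 6, 2, 7}. In that subpopulation Albedo = 9, 15, 11, 16, mean 12.75.
Difference = 11.6 − 12.75 = -1.15.

-1.15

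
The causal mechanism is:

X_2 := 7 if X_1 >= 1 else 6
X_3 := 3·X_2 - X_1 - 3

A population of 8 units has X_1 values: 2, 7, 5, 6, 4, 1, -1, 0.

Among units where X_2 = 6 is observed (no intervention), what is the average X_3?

15.5

Conditioning on X_2=6 selects the 2 unit(s) with X_1 ∈ {-1, 0}. Their X_3 values: 16, 15. Mean = 15.5.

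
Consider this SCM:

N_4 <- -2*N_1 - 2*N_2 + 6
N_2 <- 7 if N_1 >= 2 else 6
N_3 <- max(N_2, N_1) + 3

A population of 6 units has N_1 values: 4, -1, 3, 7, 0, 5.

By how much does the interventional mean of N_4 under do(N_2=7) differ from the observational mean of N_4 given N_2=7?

Under do(N_2=7), N_2's equation is replaced by N_2=7 for every unit. Per-unit N_4: -16, -6, -14, -22, -8, -18. Mean = -14.
Observing N_2=7 restricts to units where N_2's equation naturally yields 7: N_1 ∈ {4, 3, 7, 5}. In that subpopulation N_4 = -16, -14, -22, -18, mean -17.5.
Difference = -14 − (-17.5) = 3.5.

3.5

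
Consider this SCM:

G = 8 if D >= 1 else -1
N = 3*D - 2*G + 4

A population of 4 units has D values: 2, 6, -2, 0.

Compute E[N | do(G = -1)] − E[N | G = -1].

The intervention sets G=-1 in all 4 units regardless of D. Recomputing N per unit gives 12, 24, 0, 6; average 10.5.
Conditioning on G=-1 selects the 2 unit(s) with D ∈ {-2, 0}. Their N values: 0, 6. Mean = 3.
Difference = 10.5 − 3 = 7.5.

7.5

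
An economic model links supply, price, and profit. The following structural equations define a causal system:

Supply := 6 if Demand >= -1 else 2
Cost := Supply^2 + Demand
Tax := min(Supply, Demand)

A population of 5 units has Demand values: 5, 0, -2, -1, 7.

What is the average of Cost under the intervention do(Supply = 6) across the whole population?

37.8

do(Supply=6) breaks Supply's dependence on Demand. With Supply=6 fixed, Cost across the units is 41, 36, 34, 35, 43, mean 37.8.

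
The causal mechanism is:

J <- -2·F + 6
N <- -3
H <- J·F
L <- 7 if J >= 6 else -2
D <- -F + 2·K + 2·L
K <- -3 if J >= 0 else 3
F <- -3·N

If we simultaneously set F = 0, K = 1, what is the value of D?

The joint intervention fixes F = 0, K = 1, removing each variable's own equation.
J = -2·F + 6  [with F=0]  = 6
L = 7 if J >= 6 else -2  [with J=6]  = 7
D = -F + 2·K + 2·L  [with F=0, K=1, L=7]  = 16

16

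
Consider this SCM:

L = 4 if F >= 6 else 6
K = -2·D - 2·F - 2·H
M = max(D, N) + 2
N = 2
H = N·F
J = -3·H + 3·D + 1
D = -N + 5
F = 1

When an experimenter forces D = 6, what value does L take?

The intervention breaks the incoming arrows to D: D = -N + 5 no longer applies, and D = 6.
Since L is not a descendant of the intervened variable, it is unaffected.
L = 4 if F >= 6 else 6  [with F=1]  = 6

6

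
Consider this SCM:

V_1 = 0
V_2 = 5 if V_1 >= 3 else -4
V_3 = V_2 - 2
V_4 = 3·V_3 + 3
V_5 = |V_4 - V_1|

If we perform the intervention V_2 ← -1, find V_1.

0

Under do(V_2=-1), the mechanism V_2 = 5 if V_1 >= 3 else -4 is discarded; V_2 is fixed at -1.
V_1 is not downstream of the intervention, so its value is determined by the original equations.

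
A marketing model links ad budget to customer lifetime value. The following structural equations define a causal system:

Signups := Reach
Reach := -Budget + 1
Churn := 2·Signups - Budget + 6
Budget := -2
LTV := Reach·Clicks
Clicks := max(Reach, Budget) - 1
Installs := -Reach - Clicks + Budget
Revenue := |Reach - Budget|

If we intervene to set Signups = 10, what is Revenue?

5

Under do(Signups=10), the mechanism Signups := Reach is discarded; Signups is fixed at 10.
Since Revenue is not a descendant of the intervened variable, it is unaffected.
Reach = -Budget + 1  [with Budget=-2]  = 3
Revenue = |Reach - Budget|  [with Reach=3, Budget=-2]  = 5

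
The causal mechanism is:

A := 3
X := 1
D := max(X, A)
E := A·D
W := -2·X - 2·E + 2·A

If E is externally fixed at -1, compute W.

6

Intervening sets E = -1 and removes its equation (E := A·D).
W = -2·X - 2·E + 2·A  [with X=1, E=-1, A=3]  = 6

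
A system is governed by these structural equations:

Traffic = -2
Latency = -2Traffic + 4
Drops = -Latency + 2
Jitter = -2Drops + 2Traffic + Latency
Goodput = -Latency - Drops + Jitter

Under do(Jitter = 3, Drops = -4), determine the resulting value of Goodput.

-1

The joint intervention fixes Jitter = 3, Drops = -4, removing each variable's own equation.
Latency = -2Traffic + 4  [with Traffic=-2]  = 8
Goodput = -Latency - Drops + Jitter  [with Latency=8, Drops=-4, Jitter=3]  = -1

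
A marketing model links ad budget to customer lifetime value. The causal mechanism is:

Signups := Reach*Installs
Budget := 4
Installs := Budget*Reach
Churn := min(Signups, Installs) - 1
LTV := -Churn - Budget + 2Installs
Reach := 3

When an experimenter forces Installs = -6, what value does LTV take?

The intervention breaks the incoming arrows to Installs: Installs := Budget*Reach no longer applies, and Installs = -6.
Signups = Reach*Installs  [with Reach=3, Installs=-6]  = -18
Churn = min(Signups, Installs) - 1  [with Signups=-18, Installs=-6]  = -19
LTV = -Churn - Budget + 2Installs  [with Churn=-19, Budget=4, Installs=-6]  = 3

3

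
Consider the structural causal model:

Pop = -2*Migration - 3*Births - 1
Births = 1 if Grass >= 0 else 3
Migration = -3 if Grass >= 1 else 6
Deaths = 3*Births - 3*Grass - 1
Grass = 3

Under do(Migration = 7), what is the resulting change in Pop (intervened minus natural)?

-20

Intervening sets Migration = 7 and removes its equation (Migration = -3 if Grass >= 1 else 6).
Births = 1 if Grass >= 0 else 3  [with Grass=3]  = 1
Pop = -2*Migration - 3*Births - 1  [with Migration=7, Births=1]  = -18
Without intervention: Births = 1 if Grass >= 0 else 3  [with Grass=3]  = 1; Migration = -3 if Grass >= 1 else 6  [with Grass=3]  = -3; Pop = -2*Migration - 3*Births - 1  [with Migration=-3, Births=1]  = 2.
Change = -18 − 2 = -20.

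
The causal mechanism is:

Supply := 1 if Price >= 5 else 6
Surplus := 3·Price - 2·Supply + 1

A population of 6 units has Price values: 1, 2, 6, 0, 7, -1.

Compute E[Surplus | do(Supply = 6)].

Every unit gets Supply=6 under the intervention. Surplus values become -8, -5, 7, -11, 10, -14; E[Surplus|do(Supply=6)] = -3.5.

-3.5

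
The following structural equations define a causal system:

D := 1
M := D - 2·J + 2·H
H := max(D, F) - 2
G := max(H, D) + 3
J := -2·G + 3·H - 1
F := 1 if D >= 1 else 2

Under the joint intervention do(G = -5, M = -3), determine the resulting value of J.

Setting G = -5, M = -3 by intervention discards those variables' equations.
F = 1 if D >= 1 else 2  [with D=1]  = 1
H = max(D, F) - 2  [with D=1, F=1]  = -1
J = -2·G + 3·H - 1  [with G=-5, H=-1]  = 6

6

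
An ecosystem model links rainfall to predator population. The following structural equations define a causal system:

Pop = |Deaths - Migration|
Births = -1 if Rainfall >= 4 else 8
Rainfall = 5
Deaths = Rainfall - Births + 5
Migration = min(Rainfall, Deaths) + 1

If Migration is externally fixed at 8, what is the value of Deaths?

Under do(Migration=8), the mechanism Migration = min(Rainfall, Deaths) + 1 is discarded; Migration is fixed at 8.
Since Deaths is not a descendant of the intervened variable, it is unaffected.
Births = -1 if Rainfall >= 4 else 8  [with Rainfall=5]  = -1
Deaths = Rainfall - Births + 5  [with Rainfall=5, Births=-1]  = 11

11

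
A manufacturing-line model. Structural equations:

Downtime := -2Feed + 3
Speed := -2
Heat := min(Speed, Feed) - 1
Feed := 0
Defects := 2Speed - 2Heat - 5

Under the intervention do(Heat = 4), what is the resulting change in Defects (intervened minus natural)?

-14

The intervention breaks the incoming arrows to Heat: Heat := min(Speed, Feed) - 1 no longer applies, and Heat = 4.
Defects = 2Speed - 2Heat - 5  [with Speed=-2, Heat=4]  = -17
Without intervention: Heat = min(Speed, Feed) - 1  [with Speed=-2, Feed=0]  = -3; Defects = 2Speed - 2Heat - 5  [with Speed=-2, Heat=-3]  = -3.
Change = -17 − (-3) = -14.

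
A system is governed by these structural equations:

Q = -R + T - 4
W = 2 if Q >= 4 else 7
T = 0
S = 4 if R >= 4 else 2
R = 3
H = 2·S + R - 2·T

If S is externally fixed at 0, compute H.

Intervening sets S = 0 and removes its equation (S = 4 if R >= 4 else 2).
H = 2·S + R - 2·T  [with S=0, R=3, T=0]  = 3

3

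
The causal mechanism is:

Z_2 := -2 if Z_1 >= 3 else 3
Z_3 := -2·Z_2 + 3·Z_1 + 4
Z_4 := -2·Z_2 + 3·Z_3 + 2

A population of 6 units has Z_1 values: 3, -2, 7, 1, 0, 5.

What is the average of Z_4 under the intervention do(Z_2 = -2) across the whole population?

51

Under do(Z_2=-2), Z_2's equation is replaced by Z_2=-2 for every unit. Per-unit Z_4: 57, 12, 93, 39, 30, 75. Mean = 51.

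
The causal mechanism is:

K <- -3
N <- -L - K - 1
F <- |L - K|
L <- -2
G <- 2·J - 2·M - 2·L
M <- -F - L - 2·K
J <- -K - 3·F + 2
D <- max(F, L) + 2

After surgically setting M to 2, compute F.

1

Under do(M=2), the mechanism M <- -F - L - 2·K is discarded; M is fixed at 2.
Since F is not a descendant of the intervened variable, it is unaffected.
F = |L - K|  [with L=-2, K=-3]  = 1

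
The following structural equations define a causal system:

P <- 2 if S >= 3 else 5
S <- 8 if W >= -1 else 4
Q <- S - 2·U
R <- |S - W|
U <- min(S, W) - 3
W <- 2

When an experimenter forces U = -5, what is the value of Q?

18

The intervention breaks the incoming arrows to U: U <- min(S, W) - 3 no longer applies, and U = -5.
S = 8 if W >= -1 else 4  [with W=2]  = 8
Q = S - 2·U  [with S=8, U=-5]  = 18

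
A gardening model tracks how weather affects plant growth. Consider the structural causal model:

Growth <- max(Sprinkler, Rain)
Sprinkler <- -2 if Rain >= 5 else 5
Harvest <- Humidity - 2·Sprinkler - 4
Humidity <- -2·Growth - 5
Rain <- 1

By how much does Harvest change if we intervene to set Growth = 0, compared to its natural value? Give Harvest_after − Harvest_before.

10

do(Growth=0) replaces the equation Growth <- max(Sprinkler, Rain) with the constant Growth = 0.
Sprinkler = -2 if Rain >= 5 else 5  [with Rain=1]  = 5
Humidity = -2·Growth - 5  [with Growth=0]  = -5
Harvest = Humidity - 2·Sprinkler - 4  [with Humidity=-5, Sprinkler=5]  = -19
Without intervention: Sprinkler = -2 if Rain >= 5 else 5  [with Rain=1]  = 5; Growth = max(Sprinkler, Rain)  [with Sprinkler=5, Rain=1]  = 5; Humidity = -2·Growth - 5  [with Growth=5]  = -15; Harvest = Humidity - 2·Sprinkler - 4  [with Humidity=-15, Sprinkler=5]  = -29.
Change = -19 − (-29) = 10.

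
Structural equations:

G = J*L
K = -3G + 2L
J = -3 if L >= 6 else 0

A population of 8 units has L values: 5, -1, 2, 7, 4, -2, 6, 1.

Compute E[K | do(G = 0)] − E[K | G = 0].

Under do(G=0), G's equation is replaced by G=0 for every unit. Per-unit K: 10, -2, 4, 14, 8, -4, 12, 2. Mean = 5.5.
Observing G=0 restricts to units where G's equation naturally yields 0: L ∈ {5, -1, 2, 4, -2, 1}. In that subpopulation K = 10, -2, 4, 8, -4, 2, mean 3.
Difference = 5.5 − 3 = 2.5.

2.5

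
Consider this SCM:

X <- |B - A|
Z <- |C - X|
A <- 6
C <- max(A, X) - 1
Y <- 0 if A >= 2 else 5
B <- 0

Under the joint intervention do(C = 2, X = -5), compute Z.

7

The joint intervention fixes C = 2, X = -5, removing each variable's own equation.
Z = |C - X|  [with C=2, X=-5]  = 7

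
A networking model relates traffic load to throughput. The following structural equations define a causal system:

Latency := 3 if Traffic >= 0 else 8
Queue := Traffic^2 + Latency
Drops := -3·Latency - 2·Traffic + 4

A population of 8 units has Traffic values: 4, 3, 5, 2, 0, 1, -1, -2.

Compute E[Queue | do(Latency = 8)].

15.5

do(Latency=8) breaks Latency's dependence on Traffic. With Latency=8 fixed, Queue across the units is 24, 17, 33, 12, 8, 9, 9, 12, mean 15.5.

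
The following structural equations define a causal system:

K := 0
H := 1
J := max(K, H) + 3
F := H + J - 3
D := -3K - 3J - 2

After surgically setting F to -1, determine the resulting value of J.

4

Under do(F=-1), the mechanism F := H + J - 3 is discarded; F is fixed at -1.
Since J is not a descendant of the intervened variable, it is unaffected.
J = max(K, H) + 3  [with K=0, H=1]  = 4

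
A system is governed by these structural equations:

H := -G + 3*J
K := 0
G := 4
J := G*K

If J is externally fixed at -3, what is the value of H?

-13

The intervention breaks the incoming arrows to J: J := G*K no longer applies, and J = -3.
H = -G + 3*J  [with G=4, J=-3]  = -13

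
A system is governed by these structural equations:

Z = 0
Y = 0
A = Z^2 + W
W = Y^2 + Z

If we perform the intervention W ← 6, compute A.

The intervention breaks the incoming arrows to W: W = Y^2 + Z no longer applies, and W = 6.
A = Z^2 + W  [with Z=0, W=6]  = 6

6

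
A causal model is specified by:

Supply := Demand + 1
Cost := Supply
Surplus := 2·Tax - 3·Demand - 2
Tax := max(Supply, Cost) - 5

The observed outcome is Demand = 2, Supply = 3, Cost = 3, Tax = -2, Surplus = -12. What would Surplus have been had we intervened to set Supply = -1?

-20

do(Supply=-1) replaces the equation Supply := Demand + 1 with the constant Supply = -1.
Cost = Supply  [with Supply=-1]  = -1
Tax = max(Supply, Cost) - 5  [with Supply=-1, Cost=-1]  = -6
Surplus = 2·Tax - 3·Demand - 2  [with Tax=-6, Demand=2]  = -20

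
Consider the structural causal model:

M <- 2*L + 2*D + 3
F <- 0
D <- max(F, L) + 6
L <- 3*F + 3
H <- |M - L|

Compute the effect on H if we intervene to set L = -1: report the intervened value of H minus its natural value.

-10

do(L=-1) replaces the equation L <- 3*F + 3 with the constant L = -1.
D = max(F, L) + 6  [with F=0, L=-1]  = 6
M = 2*L + 2*D + 3  [with L=-1, D=6]  = 13
H = |M - L|  [with M=13, L=-1]  = 14
Without intervention: L = 3*F + 3  [with F=0]  = 3; D = max(F, L) + 6  [with F=0, L=3]  = 9; M = 2*L + 2*D + 3  [with L=3, D=9]  = 27; H = |M - L|  [with M=27, L=3]  = 24.
Change = 14 − 24 = -10.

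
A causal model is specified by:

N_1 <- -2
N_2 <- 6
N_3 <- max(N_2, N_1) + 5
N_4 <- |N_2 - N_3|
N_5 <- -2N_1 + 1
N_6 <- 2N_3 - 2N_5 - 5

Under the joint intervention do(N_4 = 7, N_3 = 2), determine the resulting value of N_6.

-11

The joint intervention fixes N_4 = 7, N_3 = 2, removing each variable's own equation.
N_5 = -2N_1 + 1  [with N_1=-2]  = 5
N_6 = 2N_3 - 2N_5 - 5  [with N_3=2, N_5=5]  = -11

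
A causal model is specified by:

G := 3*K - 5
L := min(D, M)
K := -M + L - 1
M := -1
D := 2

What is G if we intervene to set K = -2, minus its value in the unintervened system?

Intervening sets K = -2 and removes its equation (K := -M + L - 1).
G = 3*K - 5  [with K=-2]  = -11
Without intervention: L = min(D, M)  [with D=2, M=-1]  = -1; K = -M + L - 1  [with M=-1, L=-1]  = -1; G = 3*K - 5  [with K=-1]  = -8.
Change = -11 − (-8) = -3.

-3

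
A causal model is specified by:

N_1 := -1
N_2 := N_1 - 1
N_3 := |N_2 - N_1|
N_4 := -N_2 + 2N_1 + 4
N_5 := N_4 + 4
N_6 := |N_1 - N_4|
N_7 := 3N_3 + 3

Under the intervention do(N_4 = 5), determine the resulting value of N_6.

6

Under do(N_4=5), the mechanism N_4 := -N_2 + 2N_1 + 4 is discarded; N_4 is fixed at 5.
N_6 = |N_1 - N_4|  [with N_1=-1, N_4=5]  = 6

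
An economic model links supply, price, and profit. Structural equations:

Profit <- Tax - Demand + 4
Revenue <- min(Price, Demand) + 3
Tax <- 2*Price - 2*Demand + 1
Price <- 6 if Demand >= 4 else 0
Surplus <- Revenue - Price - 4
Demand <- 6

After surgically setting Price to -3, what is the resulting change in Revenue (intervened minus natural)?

-9

The intervention breaks the incoming arrows to Price: Price <- 6 if Demand >= 4 else 0 no longer applies, and Price = -3.
Revenue = min(Price, Demand) + 3  [with Price=-3, Demand=6]  = 0
Without intervention: Price = 6 if Demand >= 4 else 0  [with Demand=6]  = 6; Revenue = min(Price, Demand) + 3  [with Price=6, Demand=6]  = 9.
Change = 0 − 9 = -9.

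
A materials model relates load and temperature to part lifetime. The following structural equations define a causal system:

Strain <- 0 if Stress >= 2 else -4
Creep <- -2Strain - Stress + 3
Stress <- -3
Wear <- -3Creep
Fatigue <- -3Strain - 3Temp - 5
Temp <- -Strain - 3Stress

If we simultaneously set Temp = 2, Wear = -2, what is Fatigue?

Setting Temp = 2, Wear = -2 by intervention discards those variables' equations.
Strain = 0 if Stress >= 2 else -4  [with Stress=-3]  = -4
Fatigue = -3Strain - 3Temp - 5  [with Strain=-4, Temp=2]  = 1

1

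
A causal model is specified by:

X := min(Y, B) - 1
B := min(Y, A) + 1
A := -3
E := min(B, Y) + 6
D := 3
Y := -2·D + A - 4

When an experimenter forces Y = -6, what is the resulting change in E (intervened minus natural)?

7

The intervention breaks the incoming arrows to Y: Y := -2·D + A - 4 no longer applies, and Y = -6.
B = min(Y, A) + 1  [with Y=-6, A=-3]  = -5
E = min(B, Y) + 6  [with B=-5, Y=-6]  = 0
Without intervention: Y = -2·D + A - 4  [with D=3, A=-3]  = -13; B = min(Y, A) + 1  [with Y=-13, A=-3]  = -12; E = min(B, Y) + 6  [with B=-12, Y=-13]  = -7.
Change = 0 − (-7) = 7.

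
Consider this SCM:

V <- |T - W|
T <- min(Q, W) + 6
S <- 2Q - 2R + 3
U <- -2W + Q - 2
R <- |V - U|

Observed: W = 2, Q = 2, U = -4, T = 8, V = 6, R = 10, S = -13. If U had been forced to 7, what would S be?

The intervention breaks the incoming arrows to U: U <- -2W + Q - 2 no longer applies, and U = 7.
T = min(Q, W) + 6  [with Q=2, W=2]  = 8
V = |T - W|  [with T=8, W=2]  = 6
R = |V - U|  [with V=6, U=7]  = 1
S = 2Q - 2R + 3  [with Q=2, R=1]  = 5

5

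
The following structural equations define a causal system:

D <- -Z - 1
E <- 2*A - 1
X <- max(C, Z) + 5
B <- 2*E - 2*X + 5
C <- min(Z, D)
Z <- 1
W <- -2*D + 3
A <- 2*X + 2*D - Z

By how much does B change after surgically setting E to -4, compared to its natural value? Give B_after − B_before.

-34

do(E=-4) replaces the equation E <- 2*A - 1 with the constant E = -4.
D = -Z - 1  [with Z=1]  = -2
C = min(Z, D)  [with Z=1, D=-2]  = -2
X = max(C, Z) + 5  [with C=-2, Z=1]  = 6
B = 2*E - 2*X + 5  [with E=-4, X=6]  = -15
Without intervention: D = -Z - 1  [with Z=1]  = -2; C = min(Z, D)  [with Z=1, D=-2]  = -2; X = max(C, Z) + 5  [with C=-2, Z=1]  = 6; A = 2*X + 2*D - Z  [with X=6, D=-2, Z=1]  = 7; E = 2*A - 1  [with A=7]  = 13; B = 2*E - 2*X + 5  [with E=13, X=6]  = 19.
Change = -15 − 19 = -34.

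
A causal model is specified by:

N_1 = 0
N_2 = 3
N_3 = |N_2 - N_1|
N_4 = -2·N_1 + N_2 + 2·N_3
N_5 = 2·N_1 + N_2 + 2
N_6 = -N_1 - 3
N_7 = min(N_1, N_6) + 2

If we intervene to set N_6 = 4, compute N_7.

2

Intervening sets N_6 = 4 and removes its equation (N_6 = -N_1 - 3).
N_7 = min(N_1, N_6) + 2  [with N_1=0, N_6=4]  = 2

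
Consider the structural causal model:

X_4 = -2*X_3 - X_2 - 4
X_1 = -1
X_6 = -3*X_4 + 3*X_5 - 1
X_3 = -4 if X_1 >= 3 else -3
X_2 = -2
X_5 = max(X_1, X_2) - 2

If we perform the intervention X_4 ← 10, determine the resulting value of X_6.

Under do(X_4=10), the mechanism X_4 = -2*X_3 - X_2 - 4 is discarded; X_4 is fixed at 10.
X_5 = max(X_1, X_2) - 2  [with X_1=-1, X_2=-2]  = -3
X_6 = -3*X_4 + 3*X_5 - 1  [with X_4=10, X_5=-3]  = -40

-40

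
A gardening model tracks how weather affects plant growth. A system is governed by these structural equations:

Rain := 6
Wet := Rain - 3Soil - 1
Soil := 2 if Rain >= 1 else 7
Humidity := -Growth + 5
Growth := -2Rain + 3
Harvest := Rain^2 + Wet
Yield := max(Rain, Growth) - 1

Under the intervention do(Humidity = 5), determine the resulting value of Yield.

The intervention breaks the incoming arrows to Humidity: Humidity := -Growth + 5 no longer applies, and Humidity = 5.
Since Yield is not a descendant of the intervened variable, it is unaffected.
Growth = -2Rain + 3  [with Rain=6]  = -9
Yield = max(Rain, Growth) - 1  [with Rain=6, Growth=-9]  = 5

5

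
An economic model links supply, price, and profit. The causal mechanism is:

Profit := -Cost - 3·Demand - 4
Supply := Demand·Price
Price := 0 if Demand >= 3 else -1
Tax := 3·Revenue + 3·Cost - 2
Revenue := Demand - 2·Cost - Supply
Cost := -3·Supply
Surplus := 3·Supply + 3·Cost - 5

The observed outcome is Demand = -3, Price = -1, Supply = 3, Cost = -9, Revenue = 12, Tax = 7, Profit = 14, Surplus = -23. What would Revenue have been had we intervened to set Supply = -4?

-23

do(Supply=-4) replaces the equation Supply := Demand·Price with the constant Supply = -4.
Cost = -3·Supply  [with Supply=-4]  = 12
Revenue = Demand - 2·Cost - Supply  [with Demand=-3, Cost=12, Supply=-4]  = -23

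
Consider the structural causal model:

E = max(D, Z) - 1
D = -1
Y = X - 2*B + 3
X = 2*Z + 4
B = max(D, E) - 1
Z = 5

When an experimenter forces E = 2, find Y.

15

The intervention breaks the incoming arrows to E: E = max(D, Z) - 1 no longer applies, and E = 2.
B = max(D, E) - 1  [with D=-1, E=2]  = 1
X = 2*Z + 4  [with Z=5]  = 14
Y = X - 2*B + 3  [with X=14, B=1]  = 15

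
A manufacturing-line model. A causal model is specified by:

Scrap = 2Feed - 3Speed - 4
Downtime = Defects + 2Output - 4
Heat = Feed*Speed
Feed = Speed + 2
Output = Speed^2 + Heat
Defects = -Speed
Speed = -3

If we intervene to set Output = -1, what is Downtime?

Intervening sets Output = -1 and removes its equation (Output = Speed^2 + Heat).
Defects = -Speed  [with Speed=-3]  = 3
Downtime = Defects + 2Output - 4  [with Defects=3, Output=-1]  = -3

-3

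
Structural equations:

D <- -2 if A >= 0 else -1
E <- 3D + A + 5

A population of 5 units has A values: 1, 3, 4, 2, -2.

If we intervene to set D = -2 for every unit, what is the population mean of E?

The intervention sets D=-2 in all 5 units regardless of A. Recomputing E per unit gives 0, 2, 3, 1, -3; average 0.6.

0.6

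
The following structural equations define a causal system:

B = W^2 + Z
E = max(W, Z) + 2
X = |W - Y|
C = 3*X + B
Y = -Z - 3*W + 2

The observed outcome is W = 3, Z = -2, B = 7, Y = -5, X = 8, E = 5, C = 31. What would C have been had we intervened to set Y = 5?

13

The intervention breaks the incoming arrows to Y: Y = -Z - 3*W + 2 no longer applies, and Y = 5.
B = W^2 + Z  [with W=3, Z=-2]  = 7
X = |W - Y|  [with W=3, Y=5]  = 2
C = 3*X + B  [with X=2, B=7]  = 13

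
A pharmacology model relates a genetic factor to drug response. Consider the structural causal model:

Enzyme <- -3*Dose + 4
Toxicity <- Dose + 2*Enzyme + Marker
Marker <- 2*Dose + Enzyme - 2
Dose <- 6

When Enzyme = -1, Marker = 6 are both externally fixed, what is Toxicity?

10

Setting Enzyme = -1, Marker = 6 by intervention discards those variables' equations.
Toxicity = Dose + 2*Enzyme + Marker  [with Dose=6, Enzyme=-1, Marker=6]  = 10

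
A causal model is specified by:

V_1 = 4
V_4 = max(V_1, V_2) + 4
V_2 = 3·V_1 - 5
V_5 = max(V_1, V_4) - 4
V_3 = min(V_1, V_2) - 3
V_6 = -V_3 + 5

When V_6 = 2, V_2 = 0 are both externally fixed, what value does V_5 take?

The joint intervention fixes V_6 = 2, V_2 = 0, removing each variable's own equation.
V_4 = max(V_1, V_2) + 4  [with V_1=4, V_2=0]  = 8
V_5 = max(V_1, V_4) - 4  [with V_1=4, V_4=8]  = 4

4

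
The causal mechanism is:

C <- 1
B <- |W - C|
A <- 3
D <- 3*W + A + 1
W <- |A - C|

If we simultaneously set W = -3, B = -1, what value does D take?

The joint intervention fixes W = -3, B = -1, removing each variable's own equation.
D = 3*W + A + 1  [with W=-3, A=3]  = -5

-5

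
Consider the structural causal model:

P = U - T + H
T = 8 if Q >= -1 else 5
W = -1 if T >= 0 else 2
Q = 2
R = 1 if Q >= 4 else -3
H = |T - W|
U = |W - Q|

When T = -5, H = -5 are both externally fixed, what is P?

Setting T = -5, H = -5 by intervention discards those variables' equations.
W = -1 if T >= 0 else 2  [with T=-5]  = 2
U = |W - Q|  [with W=2, Q=2]  = 0
P = U - T + H  [with U=0, T=-5, H=-5]  = 0

0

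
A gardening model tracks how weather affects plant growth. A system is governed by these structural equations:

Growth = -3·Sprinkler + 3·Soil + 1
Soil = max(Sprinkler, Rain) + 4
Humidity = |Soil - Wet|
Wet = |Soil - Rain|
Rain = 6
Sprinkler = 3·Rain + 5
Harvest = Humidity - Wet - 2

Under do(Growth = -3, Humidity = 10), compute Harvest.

-13

Under do(Growth = -3, Humidity = 10), each intervened variable's structural equation is replaced by its fixed value.
Sprinkler = 3·Rain + 5  [with Rain=6]  = 23
Soil = max(Sprinkler, Rain) + 4  [with Sprinkler=23, Rain=6]  = 27
Wet = |Soil - Rain|  [with Soil=27, Rain=6]  = 21
Harvest = Humidity - Wet - 2  [with Humidity=10, Wet=21]  = -13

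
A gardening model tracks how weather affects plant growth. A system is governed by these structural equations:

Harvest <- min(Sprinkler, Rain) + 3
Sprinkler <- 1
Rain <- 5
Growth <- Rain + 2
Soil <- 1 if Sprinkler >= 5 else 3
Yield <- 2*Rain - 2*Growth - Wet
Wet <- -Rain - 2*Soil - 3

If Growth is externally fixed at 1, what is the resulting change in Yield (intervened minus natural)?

The intervention breaks the incoming arrows to Growth: Growth <- Rain + 2 no longer applies, and Growth = 1.
Soil = 1 if Sprinkler >= 5 else 3  [with Sprinkler=1]  = 3
Wet = -Rain - 2*Soil - 3  [with Rain=5, Soil=3]  = -14
Yield = 2*Rain - 2*Growth - Wet  [with Rain=5, Growth=1, Wet=-14]  = 22
Without intervention: Soil = 1 if Sprinkler >= 5 else 3  [with Sprinkler=1]  = 3; Wet = -Rain - 2*Soil - 3  [with Rain=5, Soil=3]  = -14; Growth = Rain + 2  [with Rain=5]  = 7; Yield = 2*Rain - 2*Growth - Wet  [with Rain=5, Growth=7, Wet=-14]  = 10.
Change = 22 − 10 = 12.

12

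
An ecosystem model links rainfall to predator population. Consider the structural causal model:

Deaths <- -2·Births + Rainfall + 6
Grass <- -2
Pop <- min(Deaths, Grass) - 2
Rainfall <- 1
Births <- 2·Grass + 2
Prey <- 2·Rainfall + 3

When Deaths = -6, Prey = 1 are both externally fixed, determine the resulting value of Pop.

The joint intervention fixes Deaths = -6, Prey = 1, removing each variable's own equation.
Pop = min(Deaths, Grass) - 2  [with Deaths=-6, Grass=-2]  = -8

-8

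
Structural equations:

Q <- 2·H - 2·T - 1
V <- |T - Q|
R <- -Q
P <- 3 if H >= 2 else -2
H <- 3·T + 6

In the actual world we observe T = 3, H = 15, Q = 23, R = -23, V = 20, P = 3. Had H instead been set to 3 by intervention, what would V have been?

do(H=3) replaces the equation H <- 3·T + 6 with the constant H = 3.
Q = 2·H - 2·T - 1  [with H=3, T=3]  = -1
V = |T - Q|  [with T=3, Q=-1]  = 4

4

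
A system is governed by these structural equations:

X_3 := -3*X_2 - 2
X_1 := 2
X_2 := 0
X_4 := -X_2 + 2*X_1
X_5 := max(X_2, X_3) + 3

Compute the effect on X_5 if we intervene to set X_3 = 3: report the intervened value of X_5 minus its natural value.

3

do(X_3=3) replaces the equation X_3 := -3*X_2 - 2 with the constant X_3 = 3.
X_5 = max(X_2, X_3) + 3  [with X_2=0, X_3=3]  = 6
Without intervention: X_3 = -3*X_2 - 2  [with X_2=0]  = -2; X_5 = max(X_2, X_3) + 3  [with X_2=0, X_3=-2]  = 3.
Change = 6 − 3 = 3.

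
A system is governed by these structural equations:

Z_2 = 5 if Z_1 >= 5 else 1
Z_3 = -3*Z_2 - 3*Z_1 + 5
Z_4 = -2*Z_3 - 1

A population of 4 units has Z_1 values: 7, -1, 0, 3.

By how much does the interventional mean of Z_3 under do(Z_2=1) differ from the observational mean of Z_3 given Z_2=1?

-4.75

The intervention sets Z_2=1 in all 4 units regardless of Z_1. Recomputing Z_3 per unit gives -19, 5, 2, -7; average -4.75.
Conditioning on Z_2=1 selects the 3 unit(s) with Z_1 ∈ {-1, 0, 3}. Their Z_3 values: 5, 2, -7. Mean = 0.
Difference = -4.75 − 0 = -4.75.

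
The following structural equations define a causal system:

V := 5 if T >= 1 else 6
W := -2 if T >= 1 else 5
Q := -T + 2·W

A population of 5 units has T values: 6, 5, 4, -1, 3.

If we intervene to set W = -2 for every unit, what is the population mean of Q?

Under do(W=-2), W's equation is replaced by W=-2 for every unit. Per-unit Q: -10, -9, -8, -3, -7. Mean = -7.4.

-7.4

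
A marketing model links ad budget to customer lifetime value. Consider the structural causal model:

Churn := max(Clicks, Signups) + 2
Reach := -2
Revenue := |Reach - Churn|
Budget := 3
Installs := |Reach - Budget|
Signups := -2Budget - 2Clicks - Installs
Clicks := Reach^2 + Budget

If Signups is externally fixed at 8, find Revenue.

Under do(Signups=8), the mechanism Signups := -2Budget - 2Clicks - Installs is discarded; Signups is fixed at 8.
Clicks = Reach^2 + Budget  [with Reach=-2, Budget=3]  = 7
Churn = max(Clicks, Signups) + 2  [with Clicks=7, Signups=8]  = 10
Revenue = |Reach - Churn|  [with Reach=-2, Churn=10]  = 12

12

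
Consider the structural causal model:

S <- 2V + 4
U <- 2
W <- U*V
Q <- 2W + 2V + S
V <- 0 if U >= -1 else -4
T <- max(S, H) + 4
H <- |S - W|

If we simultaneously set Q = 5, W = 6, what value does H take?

Under do(Q = 5, W = 6), each intervened variable's structural equation is replaced by its fixed value.
V = 0 if U >= -1 else -4  [with U=2]  = 0
S = 2V + 4  [with V=0]  = 4
H = |S - W|  [with S=4, W=6]  = 2

2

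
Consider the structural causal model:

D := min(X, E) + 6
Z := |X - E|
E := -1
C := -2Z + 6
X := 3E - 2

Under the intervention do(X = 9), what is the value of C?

-14

do(X=9) replaces the equation X := 3E - 2 with the constant X = 9.
Z = |X - E|  [with X=9, E=-1]  = 10
C = -2Z + 6  [with Z=10]  = -14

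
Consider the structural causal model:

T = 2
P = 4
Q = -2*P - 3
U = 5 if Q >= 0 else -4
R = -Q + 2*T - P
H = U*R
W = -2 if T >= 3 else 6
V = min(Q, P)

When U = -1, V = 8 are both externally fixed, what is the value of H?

-11

The joint intervention fixes U = -1, V = 8, removing each variable's own equation.
Q = -2*P - 3  [with P=4]  = -11
R = -Q + 2*T - P  [with Q=-11, T=2, P=4]  = 11
H = U*R  [with U=-1, R=11]  = -11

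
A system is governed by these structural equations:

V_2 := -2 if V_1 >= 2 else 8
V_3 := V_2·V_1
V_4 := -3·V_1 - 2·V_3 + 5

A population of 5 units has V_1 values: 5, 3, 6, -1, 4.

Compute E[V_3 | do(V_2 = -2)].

-6.8

Under do(V_2=-2), V_2's equation is replaced by V_2=-2 for every unit. Per-unit V_3: -10, -6, -12, 2, -8. Mean = -6.8.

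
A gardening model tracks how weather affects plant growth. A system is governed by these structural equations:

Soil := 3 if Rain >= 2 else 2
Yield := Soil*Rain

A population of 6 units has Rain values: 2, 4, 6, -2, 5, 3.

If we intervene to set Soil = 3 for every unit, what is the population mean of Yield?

9

The intervention sets Soil=3 in all 6 units regardless of Rain. Recomputing Yield per unit gives 6, 12, 18, -6, 15, 9; average 9.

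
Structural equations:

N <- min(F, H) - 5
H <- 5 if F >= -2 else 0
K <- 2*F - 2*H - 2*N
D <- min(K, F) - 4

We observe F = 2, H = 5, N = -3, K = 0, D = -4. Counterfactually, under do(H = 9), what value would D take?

-12

do(H=9) replaces the equation H <- 5 if F >= -2 else 0 with the constant H = 9.
N = min(F, H) - 5  [with F=2, H=9]  = -3
K = 2*F - 2*H - 2*N  [with F=2, H=9, N=-3]  = -8
D = min(K, F) - 4  [with K=-8, F=2]  = -12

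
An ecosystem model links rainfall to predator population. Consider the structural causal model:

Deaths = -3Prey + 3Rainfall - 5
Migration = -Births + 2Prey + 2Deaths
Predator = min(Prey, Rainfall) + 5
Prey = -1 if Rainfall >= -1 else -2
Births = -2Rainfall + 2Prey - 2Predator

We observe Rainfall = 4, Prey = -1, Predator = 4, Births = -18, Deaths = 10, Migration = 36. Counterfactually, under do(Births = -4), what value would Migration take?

Under do(Births=-4), the mechanism Births = -2Rainfall + 2Prey - 2Predator is discarded; Births is fixed at -4.
Prey = -1 if Rainfall >= -1 else -2  [with Rainfall=4]  = -1
Deaths = -3Prey + 3Rainfall - 5  [with Prey=-1, Rainfall=4]  = 10
Migration = -Births + 2Prey + 2Deaths  [with Births=-4, Prey=-1, Deaths=10]  = 22

22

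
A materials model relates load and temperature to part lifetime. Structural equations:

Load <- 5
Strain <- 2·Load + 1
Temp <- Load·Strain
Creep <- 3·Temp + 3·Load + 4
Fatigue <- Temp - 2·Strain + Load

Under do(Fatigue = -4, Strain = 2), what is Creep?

49

Setting Fatigue = -4, Strain = 2 by intervention discards those variables' equations.
Temp = Load·Strain  [with Load=5, Strain=2]  = 10
Creep = 3·Temp + 3·Load + 4  [with Temp=10, Load=5]  = 49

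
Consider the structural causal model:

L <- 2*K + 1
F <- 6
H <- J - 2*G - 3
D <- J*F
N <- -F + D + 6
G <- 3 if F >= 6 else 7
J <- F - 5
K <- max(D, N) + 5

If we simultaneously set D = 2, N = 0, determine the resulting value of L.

Setting D = 2, N = 0 by intervention discards those variables' equations.
K = max(D, N) + 5  [with D=2, N=0]  = 7
L = 2*K + 1  [with K=7]  = 15

15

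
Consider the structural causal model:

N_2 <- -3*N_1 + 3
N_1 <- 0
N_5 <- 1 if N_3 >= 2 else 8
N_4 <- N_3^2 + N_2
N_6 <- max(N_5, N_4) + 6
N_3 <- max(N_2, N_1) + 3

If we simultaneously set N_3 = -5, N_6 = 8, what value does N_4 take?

Setting N_3 = -5, N_6 = 8 by intervention discards those variables' equations.
N_2 = -3*N_1 + 3  [with N_1=0]  = 3
N_4 = N_3^2 + N_2  [with N_3=-5, N_2=3]  = 28

28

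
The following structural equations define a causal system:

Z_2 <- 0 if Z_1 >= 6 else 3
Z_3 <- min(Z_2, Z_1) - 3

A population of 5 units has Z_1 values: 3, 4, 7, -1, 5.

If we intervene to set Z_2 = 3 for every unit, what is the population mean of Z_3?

-0.8

do(Z_2=3) breaks Z_2's dependence on Z_1. With Z_2=3 fixed, Z_3 across the units is 0, 0, 0, -4, 0, mean -0.8.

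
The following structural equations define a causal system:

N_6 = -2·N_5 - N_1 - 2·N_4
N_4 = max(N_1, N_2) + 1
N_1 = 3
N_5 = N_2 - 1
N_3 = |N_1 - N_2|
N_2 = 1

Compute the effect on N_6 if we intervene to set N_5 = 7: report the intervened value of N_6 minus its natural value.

The intervention breaks the incoming arrows to N_5: N_5 = N_2 - 1 no longer applies, and N_5 = 7.
N_4 = max(N_1, N_2) + 1  [with N_1=3, N_2=1]  = 4
N_6 = -2·N_5 - N_1 - 2·N_4  [with N_5=7, N_1=3, N_4=4]  = -25
Without intervention: N_4 = max(N_1, N_2) + 1  [with N_1=3, N_2=1]  = 4; N_5 = N_2 - 1  [with N_2=1]  = 0; N_6 = -2·N_5 - N_1 - 2·N_4  [with N_5=0, N_1=3, N_4=4]  = -11.
Change = -25 − (-11) = -14.

-14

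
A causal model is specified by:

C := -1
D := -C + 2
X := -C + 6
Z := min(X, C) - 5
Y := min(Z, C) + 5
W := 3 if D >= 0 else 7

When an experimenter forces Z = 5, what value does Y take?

4

Intervening sets Z = 5 and removes its equation (Z := min(X, C) - 5).
Y = min(Z, C) + 5  [with Z=5, C=-1]  = 4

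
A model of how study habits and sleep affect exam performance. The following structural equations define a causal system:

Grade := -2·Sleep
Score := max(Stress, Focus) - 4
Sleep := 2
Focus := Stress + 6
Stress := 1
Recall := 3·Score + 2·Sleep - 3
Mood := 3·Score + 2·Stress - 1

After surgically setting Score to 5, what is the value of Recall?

Under do(Score=5), the mechanism Score := max(Stress, Focus) - 4 is discarded; Score is fixed at 5.
Recall = 3·Score + 2·Sleep - 3  [with Score=5, Sleep=2]  = 16

16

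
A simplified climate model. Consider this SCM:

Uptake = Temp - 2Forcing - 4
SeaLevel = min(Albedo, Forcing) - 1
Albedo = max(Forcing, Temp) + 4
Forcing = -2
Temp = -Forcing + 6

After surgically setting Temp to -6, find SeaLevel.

-3

Under do(Temp=-6), the mechanism Temp = -Forcing + 6 is discarded; Temp is fixed at -6.
Albedo = max(Forcing, Temp) + 4  [with Forcing=-2, Temp=-6]  = 2
SeaLevel = min(Albedo, Forcing) - 1  [with Albedo=2, Forcing=-2]  = -3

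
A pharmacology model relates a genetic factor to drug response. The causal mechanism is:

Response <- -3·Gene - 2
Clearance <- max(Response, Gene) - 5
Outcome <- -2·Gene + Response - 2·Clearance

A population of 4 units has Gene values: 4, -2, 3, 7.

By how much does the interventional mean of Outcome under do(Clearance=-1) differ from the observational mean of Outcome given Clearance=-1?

Under do(Clearance=-1), Clearance's equation is replaced by Clearance=-1 for every unit. Per-unit Outcome: -20, 10, -15, -35. Mean = -15.
Conditioning on Clearance=-1 selects the 2 unit(s) with Gene ∈ {4, -2}. Their Outcome values: -20, 10. Mean = -5.
Difference = -15 − (-5) = -10.

-10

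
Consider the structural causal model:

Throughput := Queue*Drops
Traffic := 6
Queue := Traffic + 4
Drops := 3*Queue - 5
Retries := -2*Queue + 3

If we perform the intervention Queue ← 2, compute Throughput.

do(Queue=2) replaces the equation Queue := Traffic + 4 with the constant Queue = 2.
Drops = 3*Queue - 5  [with Queue=2]  = 1
Throughput = Queue*Drops  [with Queue=2, Drops=1]  = 2

2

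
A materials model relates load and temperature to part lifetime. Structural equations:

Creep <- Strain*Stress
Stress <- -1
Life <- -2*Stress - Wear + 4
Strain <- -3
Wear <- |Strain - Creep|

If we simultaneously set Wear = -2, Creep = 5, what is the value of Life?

8

The joint intervention fixes Wear = -2, Creep = 5, removing each variable's own equation.
Life = -2*Stress - Wear + 4  [with Stress=-1, Wear=-2]  = 8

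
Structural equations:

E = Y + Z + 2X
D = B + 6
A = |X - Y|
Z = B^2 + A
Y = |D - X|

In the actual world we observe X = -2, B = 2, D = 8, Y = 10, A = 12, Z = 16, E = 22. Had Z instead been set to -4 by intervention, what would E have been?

2

Intervening sets Z = -4 and removes its equation (Z = B^2 + A).
D = B + 6  [with B=2]  = 8
Y = |D - X|  [with D=8, X=-2]  = 10
E = Y + Z + 2X  [with Y=10, Z=-4, X=-2]  = 2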